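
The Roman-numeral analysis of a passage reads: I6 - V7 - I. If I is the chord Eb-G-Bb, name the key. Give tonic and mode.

Eb major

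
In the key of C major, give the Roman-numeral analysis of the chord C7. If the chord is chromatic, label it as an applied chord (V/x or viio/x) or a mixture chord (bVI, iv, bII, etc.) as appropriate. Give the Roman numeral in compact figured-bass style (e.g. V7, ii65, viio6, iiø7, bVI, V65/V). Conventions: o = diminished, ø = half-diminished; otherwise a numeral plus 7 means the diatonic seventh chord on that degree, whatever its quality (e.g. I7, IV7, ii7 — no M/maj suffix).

V7/IV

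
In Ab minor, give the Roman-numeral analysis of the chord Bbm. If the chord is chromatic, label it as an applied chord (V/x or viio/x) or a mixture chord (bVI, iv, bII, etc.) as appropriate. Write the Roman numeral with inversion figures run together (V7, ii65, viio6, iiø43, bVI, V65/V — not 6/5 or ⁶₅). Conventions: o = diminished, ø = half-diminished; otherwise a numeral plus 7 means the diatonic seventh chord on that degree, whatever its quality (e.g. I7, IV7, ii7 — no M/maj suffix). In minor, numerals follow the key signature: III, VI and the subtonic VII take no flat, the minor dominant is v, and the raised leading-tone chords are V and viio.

Stacked in thirds the chord is Bb-Db-F: a minor triad on Bb.
Bb is the second degree of Ab minor. This is the minor supertonic, borrowed from the parallel major (the Dorian ii).

ii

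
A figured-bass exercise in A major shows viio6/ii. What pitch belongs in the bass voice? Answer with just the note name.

C#

The applied chord viio6/ii is rooted on A#: A#-C#-E.
The figure 6 means first inversion — the third is in the bass.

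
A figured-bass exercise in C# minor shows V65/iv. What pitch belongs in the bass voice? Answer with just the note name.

E#

The applied chord V65/iv is rooted on C#: C#-E#-G#-B.
The figure 65 means first inversion — the third is in the bass.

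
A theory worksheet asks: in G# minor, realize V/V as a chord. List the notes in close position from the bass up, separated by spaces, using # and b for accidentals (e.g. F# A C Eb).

A# C## E#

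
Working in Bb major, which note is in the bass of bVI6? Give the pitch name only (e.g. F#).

Bb

bVI in Bb major has root Gb; the chord is Gb-Bb-Db.
The figure 6 means first inversion — the third is in the bass.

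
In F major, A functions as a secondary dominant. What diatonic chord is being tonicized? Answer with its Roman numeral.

vi

The chord is a major triad on A.
A dominant resolves down a perfect fifth: A → D. In F major, D is scale degree 6, i.e. vi.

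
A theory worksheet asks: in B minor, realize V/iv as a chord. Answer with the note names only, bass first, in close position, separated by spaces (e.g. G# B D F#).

B D# F#

The slash means an applied dominant: we want the dominant of iv. In B minor, iv is E minor, and its dominant is built on B.
Building a major triad on B gives B-D#-F#.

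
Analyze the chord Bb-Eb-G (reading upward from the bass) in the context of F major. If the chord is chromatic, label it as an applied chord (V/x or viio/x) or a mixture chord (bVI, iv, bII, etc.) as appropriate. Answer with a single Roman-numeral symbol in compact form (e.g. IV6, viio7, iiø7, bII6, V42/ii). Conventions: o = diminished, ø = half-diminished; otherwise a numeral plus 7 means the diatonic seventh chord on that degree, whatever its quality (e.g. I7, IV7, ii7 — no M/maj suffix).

bVII64

Stacked in thirds the chord is Eb-G-Bb: a major triad on Eb.
Eb is the lowered seventh degree of F major (diatonic 7 would be E). This is a major triad on the lowered seventh degree (the subtonic), borrowed from the parallel minor.
With Bb in the bass the chord is in second inversion, so the figured bass is 64.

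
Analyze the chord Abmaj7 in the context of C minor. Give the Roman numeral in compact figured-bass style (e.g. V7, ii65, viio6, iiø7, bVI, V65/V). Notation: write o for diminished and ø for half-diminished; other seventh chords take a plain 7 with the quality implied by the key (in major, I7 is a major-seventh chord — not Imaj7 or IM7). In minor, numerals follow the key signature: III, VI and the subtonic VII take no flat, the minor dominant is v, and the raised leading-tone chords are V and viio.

VI7

The pitches Ab-C-Eb-G form a major seventh chord rooted on Ab.
In C minor, Ab is the submediant; the diatonic major seventh chord there is VI7.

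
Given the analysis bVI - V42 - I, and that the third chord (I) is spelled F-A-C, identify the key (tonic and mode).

F major

The anchor chord is a major triad on F, labeled I.
If F is scale degree 1 and the mode makes that degree carry a major triad, the tonic is F and the mode is major.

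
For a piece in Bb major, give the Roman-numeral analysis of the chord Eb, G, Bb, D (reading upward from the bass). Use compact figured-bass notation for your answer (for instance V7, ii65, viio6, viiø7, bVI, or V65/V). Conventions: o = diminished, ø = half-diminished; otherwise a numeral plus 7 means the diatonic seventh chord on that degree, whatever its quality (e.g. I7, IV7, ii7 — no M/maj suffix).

IV7

The pitches Eb-G-Bb-D form a major seventh chord rooted on Eb.
In Bb major, Eb is the subdominant; the diatonic major seventh chord there is IV7.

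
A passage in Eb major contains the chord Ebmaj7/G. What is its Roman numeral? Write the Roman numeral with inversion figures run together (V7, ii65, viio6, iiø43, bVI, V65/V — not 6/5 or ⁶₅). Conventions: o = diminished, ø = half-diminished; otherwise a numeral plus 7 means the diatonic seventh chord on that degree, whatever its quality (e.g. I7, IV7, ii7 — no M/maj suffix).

Stacked in thirds the chord is Eb-G-Bb-D: a major seventh chord on Eb.
In Eb major, Eb is the tonic; the diatonic major seventh chord there is I7.
With G in the bass the chord is in first inversion, so the figured bass is 65.

I65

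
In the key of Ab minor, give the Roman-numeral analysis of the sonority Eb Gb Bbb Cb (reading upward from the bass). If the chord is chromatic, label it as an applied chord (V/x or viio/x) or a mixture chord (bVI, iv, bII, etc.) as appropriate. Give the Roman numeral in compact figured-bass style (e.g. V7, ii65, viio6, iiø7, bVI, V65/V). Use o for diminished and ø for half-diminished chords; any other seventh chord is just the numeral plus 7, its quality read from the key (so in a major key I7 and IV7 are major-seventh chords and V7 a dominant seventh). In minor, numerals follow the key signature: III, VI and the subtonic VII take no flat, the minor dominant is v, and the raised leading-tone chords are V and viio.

V65/VI

Stacked in thirds the chord is Cb-Eb-Gb-Bbb: a dominant seventh chord on Cb.
Cb is not a diatonic chord root with this quality in Ab minor, but it lies a perfect fifth above Fb (VI), so the chord functions as an applied dominant of VI.
With Eb in the bass the chord is in first inversion, so the figured bass is 65.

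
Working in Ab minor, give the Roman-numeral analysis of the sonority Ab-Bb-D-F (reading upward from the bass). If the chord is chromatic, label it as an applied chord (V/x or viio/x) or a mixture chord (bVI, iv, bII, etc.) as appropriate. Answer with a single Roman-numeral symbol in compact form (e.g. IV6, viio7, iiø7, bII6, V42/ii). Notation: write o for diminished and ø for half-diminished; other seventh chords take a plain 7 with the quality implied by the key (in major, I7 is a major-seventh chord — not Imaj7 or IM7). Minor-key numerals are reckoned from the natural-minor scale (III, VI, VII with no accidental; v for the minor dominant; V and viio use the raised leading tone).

V42/V

Stacked in thirds the chord is Bb-D-F-Ab: a dominant seventh chord on Bb.
Bb is not a diatonic chord root with this quality in Ab minor, but it lies a perfect fifth above Eb (V), so the chord functions as an applied dominant of V.
With Ab in the bass the chord is in third inversion, so the figured bass is 42.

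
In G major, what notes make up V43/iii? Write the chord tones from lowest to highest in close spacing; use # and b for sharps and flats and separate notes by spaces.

The slash means an applied dominant: we want the dominant of iii. In G major, iii is B minor, and its dominant is built on F#.
Building a dominant seventh chord on F# gives F#-A#-C#-E.
With the 43 figure the chord is in second inversion; from the bass C# upward in close position it reads C#-E-F#-A#.

C# E F# A#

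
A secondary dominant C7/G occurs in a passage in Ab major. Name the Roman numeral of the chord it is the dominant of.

The chord is a dominant seventh chord on C.
A dominant resolves down a perfect fifth: C → F. In Ab major, F is scale degree 6, i.e. vi.

vi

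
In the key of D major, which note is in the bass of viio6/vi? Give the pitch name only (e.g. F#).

C#

The applied chord viio6/vi is rooted on A#: A#-C#-E.
The figure 6 means first inversion — the third is in the bass.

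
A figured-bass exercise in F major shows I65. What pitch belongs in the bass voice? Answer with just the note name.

A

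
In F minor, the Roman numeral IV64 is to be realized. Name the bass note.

IV in F minor has root Bb; the chord is Bb-D-F.
The figure 64 means second inversion — the fifth is in the bass.

F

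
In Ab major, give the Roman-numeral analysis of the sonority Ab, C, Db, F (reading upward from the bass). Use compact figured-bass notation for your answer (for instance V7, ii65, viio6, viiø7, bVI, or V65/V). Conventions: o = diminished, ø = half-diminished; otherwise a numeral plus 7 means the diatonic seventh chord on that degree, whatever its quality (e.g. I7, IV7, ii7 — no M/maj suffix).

The pitches Db-F-Ab-C form a major seventh chord rooted on Db.
Db is scale degree 4 in Ab major, and a major seventh chord on that degree is written IV7.
With Ab in the bass the chord is in second inversion, so the figured bass is 43.

IV43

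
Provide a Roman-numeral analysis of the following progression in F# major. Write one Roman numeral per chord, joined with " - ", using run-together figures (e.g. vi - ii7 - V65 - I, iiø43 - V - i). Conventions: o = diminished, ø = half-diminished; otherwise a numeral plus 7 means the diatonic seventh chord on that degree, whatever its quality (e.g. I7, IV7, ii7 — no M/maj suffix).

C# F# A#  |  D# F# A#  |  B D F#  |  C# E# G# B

I64 - vi - iv - V7

C#-F#-A#: major triad on F# = scale degree 1 → I64.
D#-F#-A#: minor triad on D# = scale degree 6 → vi.
B-D-F#: B with this quality isn't in the key; it's iv, borrowed from the parallel minor.
C#-E#-G#-B: root C# is the dominant; dominant seventh chord there is V7.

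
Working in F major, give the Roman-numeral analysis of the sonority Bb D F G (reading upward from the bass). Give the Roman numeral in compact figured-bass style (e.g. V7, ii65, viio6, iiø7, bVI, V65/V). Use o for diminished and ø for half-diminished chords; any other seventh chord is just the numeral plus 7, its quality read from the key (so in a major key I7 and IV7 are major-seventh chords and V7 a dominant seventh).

The pitches G-Bb-D-F form a minor seventh chord rooted on G.
In F major, G is the supertonic; the diatonic minor seventh chord there is ii7.
With Bb in the bass the chord is in first inversion, so the figured bass is 65.

ii65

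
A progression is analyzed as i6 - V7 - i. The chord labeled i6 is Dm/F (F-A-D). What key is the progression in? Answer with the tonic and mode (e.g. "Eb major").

The chord Dm/F is a minor triad rooted on D; its label is i6.
If D is scale degree 1 and the mode makes that degree carry a minor triad, the tonic is D and the mode is minor.

D minor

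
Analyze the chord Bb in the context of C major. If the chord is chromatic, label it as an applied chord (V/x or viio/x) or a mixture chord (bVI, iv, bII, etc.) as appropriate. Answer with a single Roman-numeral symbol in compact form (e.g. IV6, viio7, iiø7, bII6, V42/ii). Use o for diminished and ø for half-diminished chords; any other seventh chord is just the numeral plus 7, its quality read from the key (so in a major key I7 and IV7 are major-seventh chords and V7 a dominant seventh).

bVII

The pitches Bb-D-F form a major triad rooted on Bb.
Bb is the lowered seventh degree of C major (diatonic 7 would be B). This is a major triad on the lowered seventh degree (the subtonic), borrowed from the parallel minor.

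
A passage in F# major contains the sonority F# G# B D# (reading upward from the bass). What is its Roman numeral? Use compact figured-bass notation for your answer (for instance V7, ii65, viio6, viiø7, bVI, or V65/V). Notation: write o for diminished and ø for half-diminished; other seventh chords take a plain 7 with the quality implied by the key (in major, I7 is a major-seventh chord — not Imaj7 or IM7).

ii42

The pitches G#-B-D#-F# form a minor seventh chord rooted on G#.
In F# major, G# is the supertonic; the diatonic minor seventh chord there is ii7.
With F# in the bass the chord is in third inversion, so the figured bass is 42.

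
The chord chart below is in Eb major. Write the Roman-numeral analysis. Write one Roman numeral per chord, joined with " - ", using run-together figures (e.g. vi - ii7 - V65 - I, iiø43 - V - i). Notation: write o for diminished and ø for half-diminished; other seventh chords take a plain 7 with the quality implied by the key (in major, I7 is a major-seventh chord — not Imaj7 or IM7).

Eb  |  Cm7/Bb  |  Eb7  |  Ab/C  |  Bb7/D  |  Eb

I - vi42 - V7/IV - IV6 - V65 - I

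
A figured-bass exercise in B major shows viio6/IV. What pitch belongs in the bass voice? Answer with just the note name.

F#

The applied chord viio6/IV is rooted on D#: D#-F#-A.
The figure 6 means first inversion — the third is in the bass.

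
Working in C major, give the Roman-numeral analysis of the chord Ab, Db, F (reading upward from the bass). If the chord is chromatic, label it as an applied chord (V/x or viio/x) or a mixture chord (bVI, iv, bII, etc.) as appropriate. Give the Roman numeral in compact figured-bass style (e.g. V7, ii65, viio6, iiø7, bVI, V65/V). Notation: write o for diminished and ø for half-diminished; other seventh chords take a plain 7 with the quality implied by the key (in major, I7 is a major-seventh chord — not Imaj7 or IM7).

bII64

The pitches Db-F-Ab form a major triad rooted on Db.
Db is the lowered second degree of C major (diatonic 2 would be D). This is the Neapolitan chord — a major triad on the lowered second degree.
With Ab in the bass the chord is in second inversion, so the figured bass is 64.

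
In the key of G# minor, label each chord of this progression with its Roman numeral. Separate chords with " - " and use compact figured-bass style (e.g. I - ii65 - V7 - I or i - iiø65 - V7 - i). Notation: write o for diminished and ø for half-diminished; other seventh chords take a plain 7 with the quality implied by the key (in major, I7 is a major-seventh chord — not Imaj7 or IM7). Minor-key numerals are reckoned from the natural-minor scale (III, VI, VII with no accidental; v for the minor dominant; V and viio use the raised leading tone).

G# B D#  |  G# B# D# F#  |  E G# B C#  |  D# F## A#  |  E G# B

i - V7/iv - iv65 - V - VI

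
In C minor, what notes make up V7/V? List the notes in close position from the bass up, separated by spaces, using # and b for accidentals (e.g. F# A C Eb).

D F# A C

The slash means an applied dominant: we want the dominant of V. In C minor, V is G major, and its dominant is built on D.
Building a dominant seventh chord on D gives D-F#-A-C.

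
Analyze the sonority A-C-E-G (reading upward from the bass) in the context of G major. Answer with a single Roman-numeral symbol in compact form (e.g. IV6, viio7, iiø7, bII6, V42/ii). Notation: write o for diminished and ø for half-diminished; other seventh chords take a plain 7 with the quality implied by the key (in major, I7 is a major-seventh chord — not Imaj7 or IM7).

The pitches A-C-E-G form a minor seventh chord rooted on A.
In G major, A is the supertonic; the diatonic minor seventh chord there is ii7.

ii7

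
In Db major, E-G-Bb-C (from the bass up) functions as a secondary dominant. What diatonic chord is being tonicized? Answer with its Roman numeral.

The chord is a dominant seventh chord on C.
A dominant resolves down a perfect fifth: C → F. In Db major, F is scale degree 3, i.e. iii.

iii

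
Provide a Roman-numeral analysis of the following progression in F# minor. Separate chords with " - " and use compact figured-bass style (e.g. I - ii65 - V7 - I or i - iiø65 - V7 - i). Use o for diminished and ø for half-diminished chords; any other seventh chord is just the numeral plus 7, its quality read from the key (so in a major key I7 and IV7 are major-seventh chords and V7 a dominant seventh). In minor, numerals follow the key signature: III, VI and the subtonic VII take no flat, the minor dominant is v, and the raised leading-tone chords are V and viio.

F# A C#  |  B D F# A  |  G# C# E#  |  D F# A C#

i - iv7 - V64 - VI7

F#-A-C# has root F#, degree 1 in F# minor, so i.
B-D-F#-A: root B is the subdominant; minor seventh chord there is iv7.
G#-C#-E#: major triad on C# = scale degree 5 → V64.
D-F#-A-C# has root D, degree 6 in F# minor, so VI7.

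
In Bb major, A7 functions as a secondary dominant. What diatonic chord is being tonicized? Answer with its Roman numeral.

iii

The chord is a dominant seventh chord on A.
A dominant resolves down a perfect fifth: A → D. In Bb major, D is scale degree 3, i.e. iii.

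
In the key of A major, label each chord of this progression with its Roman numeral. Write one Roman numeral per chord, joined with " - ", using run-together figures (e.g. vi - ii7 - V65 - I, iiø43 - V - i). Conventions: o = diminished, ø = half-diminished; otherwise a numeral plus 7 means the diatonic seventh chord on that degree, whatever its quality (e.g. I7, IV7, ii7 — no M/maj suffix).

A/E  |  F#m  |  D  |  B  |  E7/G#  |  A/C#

A/E: root A is the tonic; major triad there is I64.
F#m has root F#, degree 6 in A major, so vi.
D has root D, degree 4 in A major, so IV.
B: chromatic; B is V of V, so V/V.
E7/G#: root E is the dominant; dominant seventh chord there is V65.
A/C#: root A is the tonic; major triad there is I6.

I64 - vi - IV - V/V - V65 - I6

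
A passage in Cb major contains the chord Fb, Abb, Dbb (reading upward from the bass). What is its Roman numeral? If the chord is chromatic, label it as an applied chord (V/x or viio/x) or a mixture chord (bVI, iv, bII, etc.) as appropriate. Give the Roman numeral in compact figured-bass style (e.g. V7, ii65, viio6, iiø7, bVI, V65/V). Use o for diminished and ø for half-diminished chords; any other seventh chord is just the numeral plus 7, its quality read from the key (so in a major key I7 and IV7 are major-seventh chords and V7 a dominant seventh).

bII6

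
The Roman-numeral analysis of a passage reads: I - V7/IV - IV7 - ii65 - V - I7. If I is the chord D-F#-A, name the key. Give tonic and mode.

D major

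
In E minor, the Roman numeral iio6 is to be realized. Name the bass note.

A

iio in E minor has root F#; the chord is F#-A-C.
The figure 6 means first inversion — the third is in the bass.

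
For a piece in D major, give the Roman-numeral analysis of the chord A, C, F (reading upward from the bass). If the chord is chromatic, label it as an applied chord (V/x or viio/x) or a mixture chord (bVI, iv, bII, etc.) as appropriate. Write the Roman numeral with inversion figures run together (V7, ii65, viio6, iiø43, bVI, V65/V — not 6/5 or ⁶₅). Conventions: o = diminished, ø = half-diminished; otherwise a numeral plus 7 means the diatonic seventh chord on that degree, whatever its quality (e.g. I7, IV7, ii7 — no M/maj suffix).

bIII6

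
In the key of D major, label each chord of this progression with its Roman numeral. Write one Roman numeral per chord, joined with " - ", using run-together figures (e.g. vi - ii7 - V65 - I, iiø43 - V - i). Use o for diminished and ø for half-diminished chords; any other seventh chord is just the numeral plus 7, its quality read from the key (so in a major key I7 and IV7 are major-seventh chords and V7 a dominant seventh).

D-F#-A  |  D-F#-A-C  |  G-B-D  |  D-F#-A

D-F#-A has root D, degree 1 in D major, so I.
D-F#-A-C: chromatic; D is V of IV, so V7/IV.
G-B-D: root G is the subdominant; major triad there is IV.
D-F#-A: major triad on D = scale degree 1 → I.

I - V7/IV - IV - I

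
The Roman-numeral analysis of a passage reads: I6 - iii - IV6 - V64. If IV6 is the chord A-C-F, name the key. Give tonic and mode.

C major

The anchor chord is a major triad on F, labeled IV6.
Counting down 3 scale steps from F places the tonic on C; a major triad on degree 4 is diatonic only in major.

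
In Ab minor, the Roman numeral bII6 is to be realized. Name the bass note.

Db

bII in Ab minor has root Bbb; the chord is Bbb-Db-Fb.
The figure 6 means first inversion — the third is in the bass.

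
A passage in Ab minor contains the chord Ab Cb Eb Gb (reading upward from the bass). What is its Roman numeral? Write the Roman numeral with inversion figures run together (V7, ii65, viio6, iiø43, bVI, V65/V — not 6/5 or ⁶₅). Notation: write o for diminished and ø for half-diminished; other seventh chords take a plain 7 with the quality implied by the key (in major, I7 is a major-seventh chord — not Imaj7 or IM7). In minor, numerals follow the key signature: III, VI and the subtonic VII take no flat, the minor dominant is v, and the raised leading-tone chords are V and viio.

i7

The pitches Ab-Cb-Eb-Gb form a minor seventh chord rooted on Ab.
Ab is scale degree 1 in Ab minor, and a minor seventh chord on that degree is written i7.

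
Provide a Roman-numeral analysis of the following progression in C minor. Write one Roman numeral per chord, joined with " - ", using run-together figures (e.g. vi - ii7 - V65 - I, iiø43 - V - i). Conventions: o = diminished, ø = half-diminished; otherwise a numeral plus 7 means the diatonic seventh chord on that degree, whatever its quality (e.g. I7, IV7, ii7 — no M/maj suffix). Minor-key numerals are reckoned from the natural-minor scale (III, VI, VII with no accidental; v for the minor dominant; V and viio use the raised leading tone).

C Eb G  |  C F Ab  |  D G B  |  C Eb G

i - iv64 - V64 - i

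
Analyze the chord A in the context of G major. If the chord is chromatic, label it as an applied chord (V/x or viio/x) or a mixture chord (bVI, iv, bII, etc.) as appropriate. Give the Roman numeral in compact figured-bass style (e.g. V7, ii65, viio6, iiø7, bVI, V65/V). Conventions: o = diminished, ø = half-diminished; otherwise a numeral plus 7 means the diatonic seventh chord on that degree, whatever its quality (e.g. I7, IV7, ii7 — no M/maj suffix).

V/V

The pitches A-C#-E form a major triad rooted on A.
A is not a diatonic chord root with this quality in G major, but it lies a perfect fifth above D (V), so the chord functions as an applied dominant of V.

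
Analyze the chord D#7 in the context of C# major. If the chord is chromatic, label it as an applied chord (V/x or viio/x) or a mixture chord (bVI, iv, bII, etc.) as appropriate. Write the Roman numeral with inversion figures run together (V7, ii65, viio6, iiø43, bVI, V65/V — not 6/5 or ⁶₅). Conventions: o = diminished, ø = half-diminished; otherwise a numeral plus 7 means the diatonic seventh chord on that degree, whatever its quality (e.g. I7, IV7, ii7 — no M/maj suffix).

Stacked in thirds the chord is D#-F##-A#-C#: a dominant seventh chord on D#.
D# is not a diatonic chord root with this quality in C# major, but it lies a perfect fifth above G# (V), so the chord functions as an applied dominant of V.

V7/V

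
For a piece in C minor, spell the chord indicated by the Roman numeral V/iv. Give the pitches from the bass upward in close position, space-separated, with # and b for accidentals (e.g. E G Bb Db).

C E G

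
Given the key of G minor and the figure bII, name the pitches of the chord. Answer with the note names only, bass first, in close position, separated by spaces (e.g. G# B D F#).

Ab C Eb

bII is the Neapolitan chord — a major triad on the lowered second degree. In G minor that root is Ab.
So the chord is Ab-C-Eb, a major triad.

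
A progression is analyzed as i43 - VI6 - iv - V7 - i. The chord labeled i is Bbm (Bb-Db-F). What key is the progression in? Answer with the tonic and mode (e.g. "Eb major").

Bb minor

i is given as Bb-Db-F — a minor triad with root Bb.
If Bb is scale degree 1 and the mode makes that degree carry a minor triad, the tonic is Bb and the mode is minor.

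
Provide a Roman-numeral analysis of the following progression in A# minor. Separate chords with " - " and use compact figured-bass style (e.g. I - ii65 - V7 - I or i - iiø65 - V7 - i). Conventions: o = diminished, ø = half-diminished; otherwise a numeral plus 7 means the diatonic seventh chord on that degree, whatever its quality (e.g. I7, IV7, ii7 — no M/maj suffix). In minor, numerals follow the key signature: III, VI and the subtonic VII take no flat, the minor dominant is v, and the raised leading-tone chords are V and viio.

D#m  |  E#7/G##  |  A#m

D#m: minor triad on D# = scale degree 4 → iv.
E#7/G## has root E#, degree 5 in A# minor, so V65.
A#m has root A#, degree 1 in A# minor, so i.

iv - V65 - i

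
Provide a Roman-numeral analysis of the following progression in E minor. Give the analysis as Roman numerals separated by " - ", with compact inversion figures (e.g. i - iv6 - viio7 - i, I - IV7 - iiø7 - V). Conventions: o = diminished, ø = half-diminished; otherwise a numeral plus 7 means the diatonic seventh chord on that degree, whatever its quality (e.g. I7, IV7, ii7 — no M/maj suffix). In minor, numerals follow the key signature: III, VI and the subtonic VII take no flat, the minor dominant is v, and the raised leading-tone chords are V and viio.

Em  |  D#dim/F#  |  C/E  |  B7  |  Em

i - viio6 - VI6 - V7 - i

Em has root E, degree 1 in E minor, so i.
D#dim/F#: root D# is the leading tone; diminished triad there is viio6.
C/E: root C is the submediant; major triad there is VI6.
B7: root B is the dominant; dominant seventh chord there is V7.
Em: minor triad on E = scale degree 1 → i.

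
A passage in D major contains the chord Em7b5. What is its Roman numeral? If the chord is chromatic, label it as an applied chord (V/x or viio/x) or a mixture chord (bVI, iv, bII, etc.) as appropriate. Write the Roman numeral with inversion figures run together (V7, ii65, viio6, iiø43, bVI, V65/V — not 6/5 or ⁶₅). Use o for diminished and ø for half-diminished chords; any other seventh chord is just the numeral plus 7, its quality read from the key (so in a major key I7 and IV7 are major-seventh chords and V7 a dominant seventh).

iiø7

The pitches E-G-Bb-D form a half-diminished seventh chord rooted on E.
E is the second degree of D major. This is the half-diminished supertonic seventh, borrowed from the parallel minor.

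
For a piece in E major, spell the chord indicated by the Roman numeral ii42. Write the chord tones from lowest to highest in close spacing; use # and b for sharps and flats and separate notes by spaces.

In E major, the second degree is F#, and the diatonic chord built there is a minor seventh chord.
That chord is spelled F#-A-C#-E.
The figured bass 42 indicates third inversion, placing the seventh (E) in the bass: E-F#-A-C#.

E F# A C#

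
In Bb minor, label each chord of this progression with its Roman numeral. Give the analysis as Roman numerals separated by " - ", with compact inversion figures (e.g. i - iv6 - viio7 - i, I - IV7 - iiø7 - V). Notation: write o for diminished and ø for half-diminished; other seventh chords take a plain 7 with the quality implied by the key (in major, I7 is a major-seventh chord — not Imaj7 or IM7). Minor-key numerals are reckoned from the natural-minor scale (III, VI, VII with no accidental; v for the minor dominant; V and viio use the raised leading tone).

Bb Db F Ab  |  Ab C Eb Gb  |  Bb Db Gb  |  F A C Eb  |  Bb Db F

i7 - VII7 - VI6 - V7 - i

Bb-Db-F-Ab: root Bb is the tonic; minor seventh chord there is i7.
Ab-C-Eb-Gb has root Ab, degree 7 in Bb minor, so VII7.
Bb-Db-Gb: root Gb is the submediant; major triad there is VI6.
F-A-C-Eb has root F, degree 5 in Bb minor, so V7.
Bb-Db-F: root Bb is the tonic; minor triad there is i.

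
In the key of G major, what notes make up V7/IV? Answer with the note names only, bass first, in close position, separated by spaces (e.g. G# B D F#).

V7/IV is a secondary dominant — the dominant seventh of IV. IV in G major is C, so the applied chord's root is G, a perfect fifth above.
Building a dominant seventh chord on G gives G-B-D-F.

G B D F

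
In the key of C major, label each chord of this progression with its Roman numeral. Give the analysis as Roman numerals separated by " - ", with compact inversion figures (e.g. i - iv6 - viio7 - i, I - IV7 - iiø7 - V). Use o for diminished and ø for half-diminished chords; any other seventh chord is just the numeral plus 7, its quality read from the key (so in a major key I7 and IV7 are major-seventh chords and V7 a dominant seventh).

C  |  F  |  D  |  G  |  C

C: root C is the tonic; major triad there is I.
F has root F, degree 4 in C major, so IV.
D: a major triad on D, the applied dominant of V → V/V.
G: root G is the dominant; major triad there is V.
C: root C is the tonic; major triad there is I.

I - IV - V/V - V - I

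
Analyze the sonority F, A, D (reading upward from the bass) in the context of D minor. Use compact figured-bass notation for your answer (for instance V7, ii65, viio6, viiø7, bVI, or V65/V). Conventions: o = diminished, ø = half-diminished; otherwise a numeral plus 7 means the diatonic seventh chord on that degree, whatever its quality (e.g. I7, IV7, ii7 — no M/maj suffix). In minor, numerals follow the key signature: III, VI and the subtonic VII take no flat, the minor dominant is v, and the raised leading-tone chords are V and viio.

i6

The pitches D-F-A form a minor triad rooted on D.
D is scale degree 1 in D minor, and a minor triad on that degree is written i.
With F in the bass the chord is in first inversion, so the figured bass is 6.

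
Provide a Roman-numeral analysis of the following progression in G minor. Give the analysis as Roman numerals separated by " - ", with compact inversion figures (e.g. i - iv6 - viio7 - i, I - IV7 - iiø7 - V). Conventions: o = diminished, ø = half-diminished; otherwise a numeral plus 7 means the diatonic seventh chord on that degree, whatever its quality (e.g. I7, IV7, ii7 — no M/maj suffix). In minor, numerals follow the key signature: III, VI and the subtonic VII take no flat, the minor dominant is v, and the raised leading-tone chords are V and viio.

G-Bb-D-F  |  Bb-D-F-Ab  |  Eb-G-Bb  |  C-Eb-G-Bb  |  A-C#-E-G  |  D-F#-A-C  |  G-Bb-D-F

G-Bb-D-F: root G is the tonic; minor seventh chord there is i7.
Bb-D-F-Ab is the secondary dominant of VI (dominant seventh chord on Bb): V7/VI.
Eb-G-Bb has root Eb, degree 6 in G minor, so VI.
C-Eb-G-Bb has root C, degree 4 in G minor, so iv7.
A-C#-E-G is the secondary dominant of V (dominant seventh chord on A): V7/V.
D-F#-A-C: dominant seventh chord on D = scale degree 5 → V7.
G-Bb-D-F: root G is the tonic; minor seventh chord there is i7.

i7 - V7/VI - VI - iv7 - V7/V - V7 - i7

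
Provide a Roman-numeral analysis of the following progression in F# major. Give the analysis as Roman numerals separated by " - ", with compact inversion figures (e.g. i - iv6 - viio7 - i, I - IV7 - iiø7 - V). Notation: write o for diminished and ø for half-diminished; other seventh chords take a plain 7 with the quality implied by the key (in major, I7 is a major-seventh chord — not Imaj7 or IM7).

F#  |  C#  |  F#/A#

I - V - I6

F#: root F# is the tonic; major triad there is I.
C#: root C# is the dominant; major triad there is V.
F#/A#: major triad on F# = scale degree 1 → I6.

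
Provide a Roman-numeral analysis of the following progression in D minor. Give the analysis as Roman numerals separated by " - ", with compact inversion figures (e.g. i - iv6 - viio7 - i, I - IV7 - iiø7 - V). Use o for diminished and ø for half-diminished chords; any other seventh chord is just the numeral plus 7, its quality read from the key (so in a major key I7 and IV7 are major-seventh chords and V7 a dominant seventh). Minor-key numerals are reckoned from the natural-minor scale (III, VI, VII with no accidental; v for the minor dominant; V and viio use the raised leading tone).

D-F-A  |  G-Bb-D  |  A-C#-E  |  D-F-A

D-F-A: minor triad on D = scale degree 1 → i.
G-Bb-D: minor triad on G = scale degree 4 → iv.
A-C#-E: major triad on A = scale degree 5 → V.
D-F-A: minor triad on D = scale degree 1 → i.

i - iv - V - i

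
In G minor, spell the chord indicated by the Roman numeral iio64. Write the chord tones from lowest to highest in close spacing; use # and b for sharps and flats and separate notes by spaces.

Eb A C

The numeral's case and figure indicate a diminished triad. In G minor its root, scale degree 2, is A.
That chord is spelled A-C-Eb.
The figured bass 64 indicates second inversion, placing the fifth (Eb) in the bass: Eb-A-C.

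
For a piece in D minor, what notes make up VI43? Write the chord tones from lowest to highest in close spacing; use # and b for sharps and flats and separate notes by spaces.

The numeral's case and figure indicate a major seventh chord. In D minor its root, the sixth degree, is Bb.
Stacking thirds from Bb gives Bb-D-F-A.
With the 43 figure the chord is in second inversion; from the bass F upward in close position it reads F-A-Bb-D.

F A Bb D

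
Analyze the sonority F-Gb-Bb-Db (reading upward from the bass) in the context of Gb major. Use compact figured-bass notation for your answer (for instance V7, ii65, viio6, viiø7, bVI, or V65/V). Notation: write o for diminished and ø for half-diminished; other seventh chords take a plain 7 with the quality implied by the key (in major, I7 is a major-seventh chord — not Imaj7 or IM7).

Stacked in thirds the chord is Gb-Bb-Db-F: a major seventh chord on Gb.
Gb is scale degree 1 in Gb major, and a major seventh chord on that degree is written I7.
With F in the bass the chord is in third inversion, so the figured bass is 42.

I42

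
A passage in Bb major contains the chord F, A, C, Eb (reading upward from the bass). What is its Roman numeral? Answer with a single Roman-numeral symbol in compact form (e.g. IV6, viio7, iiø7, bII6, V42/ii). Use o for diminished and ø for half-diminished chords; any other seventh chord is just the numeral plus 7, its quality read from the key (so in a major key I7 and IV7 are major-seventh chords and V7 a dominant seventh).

Stacked in thirds the chord is F-A-C-Eb: a dominant seventh chord on F.
F is scale degree 5 in Bb major, and a dominant seventh chord on that degree is written V7.

V7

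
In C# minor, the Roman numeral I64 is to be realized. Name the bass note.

G#

I in C# minor has root C#; the chord is C#-E#-G#.
The figure 64 means second inversion — the fifth is in the bass.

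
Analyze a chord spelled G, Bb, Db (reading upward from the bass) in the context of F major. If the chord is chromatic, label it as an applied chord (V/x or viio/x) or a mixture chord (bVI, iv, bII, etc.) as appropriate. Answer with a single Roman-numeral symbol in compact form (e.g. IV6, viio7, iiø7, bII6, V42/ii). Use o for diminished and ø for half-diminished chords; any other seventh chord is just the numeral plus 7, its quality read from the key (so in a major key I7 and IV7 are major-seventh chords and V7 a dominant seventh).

iio

The pitches G-Bb-Db form a diminished triad rooted on G.
G is the second degree of F major. This is the diminished supertonic triad, borrowed from the parallel minor.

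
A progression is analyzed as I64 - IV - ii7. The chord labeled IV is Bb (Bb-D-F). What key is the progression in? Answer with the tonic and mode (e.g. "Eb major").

IV is given as Bb-D-F — a major triad with root Bb.
If Bb is scale degree 4 and the mode makes that degree carry a major triad, the tonic is F and the mode is major.

F major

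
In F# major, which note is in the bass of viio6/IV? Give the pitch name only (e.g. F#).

The applied chord viio6/IV is rooted on A#: A#-C#-E.
The figure 6 means first inversion — the third is in the bass.

C#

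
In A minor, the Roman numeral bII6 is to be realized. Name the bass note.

bII in A minor has root Bb; the chord is Bb-D-F.
The figure 6 means first inversion — the third is in the bass.

D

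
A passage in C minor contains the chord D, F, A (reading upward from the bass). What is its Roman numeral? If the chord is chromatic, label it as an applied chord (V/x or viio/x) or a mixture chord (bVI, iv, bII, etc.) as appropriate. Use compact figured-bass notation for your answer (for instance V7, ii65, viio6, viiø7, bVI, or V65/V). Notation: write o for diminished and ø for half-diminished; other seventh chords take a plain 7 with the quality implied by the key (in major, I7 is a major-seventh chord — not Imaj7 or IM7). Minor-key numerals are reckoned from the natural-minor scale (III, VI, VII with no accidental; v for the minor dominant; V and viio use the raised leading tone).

ii

Stacked in thirds the chord is D-F-A: a minor triad on D.
D is the second degree of C minor. This is the minor supertonic, borrowed from the parallel major (the Dorian ii).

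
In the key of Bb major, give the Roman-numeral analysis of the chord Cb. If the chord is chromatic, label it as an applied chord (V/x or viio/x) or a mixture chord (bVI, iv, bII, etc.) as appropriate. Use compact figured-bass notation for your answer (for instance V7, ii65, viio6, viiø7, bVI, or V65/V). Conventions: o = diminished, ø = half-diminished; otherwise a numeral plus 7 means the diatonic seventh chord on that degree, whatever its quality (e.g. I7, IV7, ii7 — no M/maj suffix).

Stacked in thirds the chord is Cb-Eb-Gb: a major triad on Cb.
Cb is the lowered second degree of Bb major (diatonic 2 would be C). This is the Neapolitan chord — a major triad on the lowered second degree.

bII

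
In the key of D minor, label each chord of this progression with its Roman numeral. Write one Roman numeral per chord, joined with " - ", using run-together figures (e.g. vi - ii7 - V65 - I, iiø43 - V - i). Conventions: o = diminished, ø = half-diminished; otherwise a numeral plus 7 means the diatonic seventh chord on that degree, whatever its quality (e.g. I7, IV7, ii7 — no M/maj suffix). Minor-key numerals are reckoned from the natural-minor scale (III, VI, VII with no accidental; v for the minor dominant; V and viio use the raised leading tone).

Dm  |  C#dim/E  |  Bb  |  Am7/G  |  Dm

i - viio6 - VI - v42 - i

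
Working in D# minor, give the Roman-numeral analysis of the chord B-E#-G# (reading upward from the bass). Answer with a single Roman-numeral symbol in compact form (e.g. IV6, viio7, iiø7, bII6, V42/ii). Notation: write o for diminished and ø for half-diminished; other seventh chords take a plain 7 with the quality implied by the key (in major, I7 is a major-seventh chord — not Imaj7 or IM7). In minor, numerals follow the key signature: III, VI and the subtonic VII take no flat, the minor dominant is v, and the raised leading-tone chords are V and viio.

iio64

Stacked in thirds the chord is E#-G#-B: a diminished triad on E#.
In D# minor, E# is the supertonic; the diatonic diminished triad there is iio.
With B in the bass the chord is in second inversion, so the figured bass is 64.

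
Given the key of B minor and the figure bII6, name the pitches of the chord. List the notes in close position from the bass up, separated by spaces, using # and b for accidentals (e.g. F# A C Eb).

E G C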